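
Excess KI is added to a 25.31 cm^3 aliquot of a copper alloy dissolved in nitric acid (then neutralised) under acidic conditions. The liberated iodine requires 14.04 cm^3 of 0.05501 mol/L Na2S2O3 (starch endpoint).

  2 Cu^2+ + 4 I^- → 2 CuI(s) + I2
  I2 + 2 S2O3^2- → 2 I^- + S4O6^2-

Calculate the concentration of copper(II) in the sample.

n(S2O3^2-) = 0.01404 × 0.05501 = 7.723 × 10^-4 mol
n(I2) = n(S2O3^2-)/2 = 3.862 × 10^-4 mol
From the 2:1 ratio, n(Cu2+) in the aliquot = 2/1 × 3.862 × 10^-4 = 7.723 × 10^-4 mol
[Cu2+] = 7.723 × 10^-4 / 0.02531 = 0.03052 mol/L

0.03052 mol/L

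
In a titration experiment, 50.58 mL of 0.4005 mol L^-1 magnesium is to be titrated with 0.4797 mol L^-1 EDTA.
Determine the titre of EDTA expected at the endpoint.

42.23 mL

Mg^2+ + EDTA^4- → [Mg(EDTA)]^2-
n(Mg2+) = 0.05058 L × 0.4005 mol/L = 0.02026 mol
n(EDTA) = 0.02026 mol (1:1 stoichiometry)
V(EDTA) = 0.02026 mol / 0.4797 mol/L = 0.04223 L = 42.23 mL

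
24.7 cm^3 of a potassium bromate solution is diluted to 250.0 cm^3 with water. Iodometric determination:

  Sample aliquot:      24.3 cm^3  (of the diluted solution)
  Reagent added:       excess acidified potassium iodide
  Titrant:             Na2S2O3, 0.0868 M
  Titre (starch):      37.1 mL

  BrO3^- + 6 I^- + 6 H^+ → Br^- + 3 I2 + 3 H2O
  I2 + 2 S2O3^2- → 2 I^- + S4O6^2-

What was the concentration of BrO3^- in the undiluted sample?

0.224 M

n(S2O3^2-) = 0.0371 × 0.0868 = 3.22 × 10^-3 mol
n(I2) = n(S2O3^2-)/2 = 1.61 × 10^-3 mol
From the 1:3 ratio, n(BrO3^-) in the aliquot = 1/3 × 1.61 × 10^-3 = 5.37 × 10^-4 mol
[BrO3^-]_dilute = 5.37 × 10^-4 / 0.0243 = 0.0221 mol/L
[BrO3^-]_original = 0.0221 × 250.0/24.7 = 0.224 mol/L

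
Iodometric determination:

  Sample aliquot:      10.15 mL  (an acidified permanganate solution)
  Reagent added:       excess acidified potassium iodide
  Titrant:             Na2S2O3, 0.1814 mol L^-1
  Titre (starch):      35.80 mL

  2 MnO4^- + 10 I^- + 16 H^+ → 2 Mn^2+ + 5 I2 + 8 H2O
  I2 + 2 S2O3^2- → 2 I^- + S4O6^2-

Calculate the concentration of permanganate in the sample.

0.1280 mol/L

n(S2O3^2-) = 0.03580 × 0.1814 = 6.494 × 10^-3 mol
n(I2) = n(S2O3^2-)/2 = 3.247 × 10^-3 mol
From the 2:5 ratio, n(MnO4^-) in the aliquot = 2/5 × 3.247 × 10^-3 = 1.299 × 10^-3 mol
[MnO4^-] = 1.299 × 10^-3 / 0.01015 = 0.1280 mol/L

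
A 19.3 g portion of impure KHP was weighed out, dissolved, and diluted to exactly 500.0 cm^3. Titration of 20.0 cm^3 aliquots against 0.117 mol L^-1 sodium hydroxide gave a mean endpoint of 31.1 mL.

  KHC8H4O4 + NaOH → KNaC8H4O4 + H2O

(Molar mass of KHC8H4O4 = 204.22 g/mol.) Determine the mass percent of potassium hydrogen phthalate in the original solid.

96.3 %

n(NaOH) per titration = 0.0311 × 0.117 = 3.64 × 10^-3 mol
n(KHC8H4O4) in each aliquot = 3.64 × 10^-3 mol (1:1 ratio)
n(KHC8H4O4) in the whole flask = 3.64 × 10^-3 × 500.0/20.0 = 0.0910 mol
mass of KHC8H4O4 = 0.0910 × 204.22 = 18.6 g
% KHC8H4O4 = 18.6 / 19.3 × 100 = 96.3 %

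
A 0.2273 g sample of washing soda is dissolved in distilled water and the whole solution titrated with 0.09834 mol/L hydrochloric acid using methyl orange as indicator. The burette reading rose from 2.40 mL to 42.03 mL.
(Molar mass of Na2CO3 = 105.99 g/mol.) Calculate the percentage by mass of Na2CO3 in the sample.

Na2CO3 + 2 HCl → 2 NaCl + H2O + CO2
n(HCl) = 0.03963 L × 0.09834 mol/L = 3.897 × 10^-3 mol
From the 1:2 ratio, n(Na2CO3) = 1/2 × 3.897 × 10^-3 = 1.949 × 10^-3 mol
mass of Na2CO3 = 1.949 × 10^-3 × 105.99 g/mol = 0.2065 g
% Na2CO3 = 0.2065 / 0.2273 × 100 = 90.86 %

90.86 %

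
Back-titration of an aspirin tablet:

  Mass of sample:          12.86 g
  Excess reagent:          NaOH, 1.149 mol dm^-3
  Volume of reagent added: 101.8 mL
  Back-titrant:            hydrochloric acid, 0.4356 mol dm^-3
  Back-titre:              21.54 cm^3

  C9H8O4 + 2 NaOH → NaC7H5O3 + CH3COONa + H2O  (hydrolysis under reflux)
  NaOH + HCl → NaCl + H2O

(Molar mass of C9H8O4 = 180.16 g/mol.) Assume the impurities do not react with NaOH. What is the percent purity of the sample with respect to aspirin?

75.36 %

n(NaOH) added = 0.1018 × 1.149 = 0.1170 mol
n(HCl) used in back-titration = 0.02154 × 0.4356 = 9.383 × 10^-3 mol
n(NaOH) left over = 9.383 × 10^-3 mol (1:1 ratio)
n(NaOH) consumed by analyte = 0.1170 − 9.383 × 10^-3 = 0.1076 mol
From the 1:2 ratio, n(C9H8O4) = 1/2 × 0.1076 = 0.05379 mol
mass of C9H8O4 = 0.05379 × 180.16 = 9.691 g
% C9H8O4 = 9.691 / 12.86 × 100 = 75.36 %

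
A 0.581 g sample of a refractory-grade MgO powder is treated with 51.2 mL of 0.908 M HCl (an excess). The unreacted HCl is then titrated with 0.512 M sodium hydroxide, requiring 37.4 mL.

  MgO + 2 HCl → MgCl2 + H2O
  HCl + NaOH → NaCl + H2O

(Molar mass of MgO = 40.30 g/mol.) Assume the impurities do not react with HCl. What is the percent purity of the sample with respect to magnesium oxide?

94.8 %

n(HCl) added = 0.0512 × 0.908 = 0.0465 mol
n(NaOH) used in back-titration = 0.0374 × 0.512 = 0.0191 mol
n(HCl) left over = 0.0191 mol (1:1 ratio)
n(HCl) consumed by analyte = 0.0465 − 0.0191 = 0.0273 mol
From the 1:2 ratio, n(MgO) = 1/2 × 0.0273 = 0.0137 mol
mass of MgO = 0.0137 × 40.30 = 0.551 g
% MgO = 0.551 / 0.581 × 100 = 94.8 %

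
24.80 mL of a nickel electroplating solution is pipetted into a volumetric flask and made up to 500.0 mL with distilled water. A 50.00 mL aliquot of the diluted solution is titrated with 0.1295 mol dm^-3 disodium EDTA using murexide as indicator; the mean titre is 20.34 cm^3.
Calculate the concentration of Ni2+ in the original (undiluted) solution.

Ni^2+ + EDTA^4- → [Ni(EDTA)]^2-
n(EDTA) = 0.02034 × 0.1295 = 2.634 × 10^-3 mol
n(Ni2+) in the aliquot = 2.634 × 10^-3 mol (1:1 ratio)
[Ni2+]_dilute = 2.634 × 10^-3 / 0.05000 = 0.05268 mol/L
Dilution factor = 500.0 / 24.80 = 20.16
[Ni2+]_stock = 0.05268 × 20.16 = 1.062 mol/L

1.062 mol/L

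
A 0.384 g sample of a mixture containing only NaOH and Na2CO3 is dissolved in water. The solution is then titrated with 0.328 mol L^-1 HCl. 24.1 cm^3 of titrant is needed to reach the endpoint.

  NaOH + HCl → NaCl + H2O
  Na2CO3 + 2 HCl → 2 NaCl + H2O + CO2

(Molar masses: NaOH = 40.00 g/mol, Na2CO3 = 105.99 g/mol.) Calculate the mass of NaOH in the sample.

0.107 g

n(HCl) = 0.0241 × 0.328 = 7.90 × 10^-3 mol
Let x = n(NaOH), y = n(Na2CO3).
Titrant: 1x + 2y = 7.90 × 10^-3;  mass: 40.00x + 105.99y = 0.384
Solving, x = 2.69 × 10^-3 mol, y = 2.61 × 10^-3 mol
mass of NaOH = 2.69 × 10^-3 × 40.00 = 0.107 g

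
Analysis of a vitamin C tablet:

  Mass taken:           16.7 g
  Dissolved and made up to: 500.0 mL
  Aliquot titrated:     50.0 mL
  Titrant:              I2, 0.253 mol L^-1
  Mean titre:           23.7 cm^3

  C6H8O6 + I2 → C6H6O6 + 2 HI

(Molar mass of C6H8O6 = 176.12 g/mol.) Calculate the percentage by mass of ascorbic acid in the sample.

63.2 %

n(I2) per titration = 0.0237 × 0.253 = 6.00 × 10^-3 mol
n(C6H8O6) in each aliquot = 6.00 × 10^-3 mol (1:1 ratio)
n(C6H8O6) in the whole flask = 6.00 × 10^-3 × 500.0/50.0 = 0.0600 mol
mass of C6H8O6 = 0.0600 × 176.12 = 10.6 g
% C6H8O6 = 10.6 / 16.7 × 100 = 63.2 %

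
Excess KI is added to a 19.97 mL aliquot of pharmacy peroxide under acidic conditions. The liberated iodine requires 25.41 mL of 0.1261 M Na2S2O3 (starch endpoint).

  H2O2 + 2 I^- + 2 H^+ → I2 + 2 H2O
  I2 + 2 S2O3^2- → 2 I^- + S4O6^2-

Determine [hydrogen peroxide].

0.08023 M

n(S2O3^2-) = 0.02541 × 0.1261 = 3.204 × 10^-3 mol
n(I2) = n(S2O3^2-)/2 = 1.602 × 10^-3 mol
n(H2O2) in the aliquot = 1.602 × 10^-3 mol (1:1 ratio)
[H2O2] = 1.602 × 10^-3 / 0.01997 = 0.08023 mol/L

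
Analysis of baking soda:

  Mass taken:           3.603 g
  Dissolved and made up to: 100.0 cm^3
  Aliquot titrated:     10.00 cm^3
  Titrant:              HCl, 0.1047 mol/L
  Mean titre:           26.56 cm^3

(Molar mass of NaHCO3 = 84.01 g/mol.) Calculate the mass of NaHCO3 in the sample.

2.336 g

NaHCO3 + HCl → NaCl + H2O + CO2
n(HCl) per titration = 0.02656 × 0.1047 = 2.781 × 10^-3 mol
n(NaHCO3) in each aliquot = 2.781 × 10^-3 mol (1:1 ratio)
n(NaHCO3) in the whole flask = 2.781 × 10^-3 × 100.0/10.00 = 0.02781 mol
mass of NaHCO3 = 0.02781 × 84.01 = 2.336 g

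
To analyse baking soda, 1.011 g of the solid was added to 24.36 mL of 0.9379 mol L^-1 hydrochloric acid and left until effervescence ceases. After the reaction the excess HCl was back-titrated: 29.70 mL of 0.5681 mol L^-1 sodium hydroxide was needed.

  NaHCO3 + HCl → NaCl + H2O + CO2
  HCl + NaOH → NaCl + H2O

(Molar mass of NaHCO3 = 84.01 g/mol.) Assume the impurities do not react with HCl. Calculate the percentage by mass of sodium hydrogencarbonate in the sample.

n(HCl) added = 0.02436 × 0.9379 = 0.02285 mol
n(NaOH) used in back-titration = 0.02970 × 0.5681 = 0.01687 mol
n(HCl) left over = 0.01687 mol (1:1 ratio)
n(HCl) consumed by analyte = 0.02285 − 0.01687 = 5.975 × 10^-3 mol
n(NaHCO3) = 5.975 × 10^-3 mol (1:1 ratio)
mass of NaHCO3 = 5.975 × 10^-3 × 84.01 = 0.5019 g
% NaHCO3 = 0.5019 / 1.011 × 100 = 49.65 %

49.65 %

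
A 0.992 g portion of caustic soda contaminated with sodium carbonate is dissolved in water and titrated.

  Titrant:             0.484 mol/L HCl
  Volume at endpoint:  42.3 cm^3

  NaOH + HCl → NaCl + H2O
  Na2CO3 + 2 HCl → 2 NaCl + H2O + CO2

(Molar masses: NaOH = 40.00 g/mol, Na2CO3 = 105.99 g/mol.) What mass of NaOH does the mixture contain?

0.286 g

n(HCl) = 0.0423 × 0.484 = 0.0205 mol
Let x = n(NaOH), y = n(Na2CO3).
Titrant: 1x + 2y = 0.0205;  mass: 40.00x + 105.99y = 0.992
Solving, x = 7.15 × 10^-3 mol, y = 6.66 × 10^-3 mol
mass of NaOH = 7.15 × 10^-3 × 40.00 = 0.286 g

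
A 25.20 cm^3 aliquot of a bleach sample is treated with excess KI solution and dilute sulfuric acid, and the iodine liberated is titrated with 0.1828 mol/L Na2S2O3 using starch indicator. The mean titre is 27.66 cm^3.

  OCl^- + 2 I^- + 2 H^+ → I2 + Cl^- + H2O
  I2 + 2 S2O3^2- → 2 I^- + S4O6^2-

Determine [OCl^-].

0.1003 mol/L

n(S2O3^2-) = 0.02766 × 0.1828 = 5.056 × 10^-3 mol
n(I2) = n(S2O3^2-)/2 = 2.528 × 10^-3 mol
n(OCl^-) in the aliquot = 2.528 × 10^-3 mol (1:1 ratio)
[OCl^-] = 2.528 × 10^-3 / 0.02520 = 0.1003 mol/L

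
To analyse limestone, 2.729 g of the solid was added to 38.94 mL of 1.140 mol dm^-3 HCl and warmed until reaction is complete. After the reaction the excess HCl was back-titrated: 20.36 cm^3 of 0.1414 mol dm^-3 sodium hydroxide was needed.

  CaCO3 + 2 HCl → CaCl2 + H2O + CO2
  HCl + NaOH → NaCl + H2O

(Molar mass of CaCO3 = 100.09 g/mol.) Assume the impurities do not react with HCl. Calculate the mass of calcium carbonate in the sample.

n(HCl) added = 0.03894 × 1.140 = 0.04439 mol
n(NaOH) used in back-titration = 0.02036 × 0.1414 = 2.879 × 10^-3 mol
n(HCl) left over = 2.879 × 10^-3 mol (1:1 ratio)
n(HCl) consumed by analyte = 0.04439 − 2.879 × 10^-3 = 0.04151 mol
From the 1:2 ratio, n(CaCO3) = 1/2 × 0.04151 = 0.02076 mol
mass of CaCO3 = 0.02076 × 100.09 = 2.078 g

2.078 g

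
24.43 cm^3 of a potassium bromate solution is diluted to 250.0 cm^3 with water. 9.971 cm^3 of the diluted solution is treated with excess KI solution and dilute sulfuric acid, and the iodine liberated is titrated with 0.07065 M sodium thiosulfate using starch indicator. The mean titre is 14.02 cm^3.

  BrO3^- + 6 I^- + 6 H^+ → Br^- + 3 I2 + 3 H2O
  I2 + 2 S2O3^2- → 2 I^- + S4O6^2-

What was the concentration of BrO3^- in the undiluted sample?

0.1694 M

n(S2O3^2-) = 0.01402 × 0.07065 = 9.905 × 10^-4 mol
n(I2) = n(S2O3^2-)/2 = 4.953 × 10^-4 mol
From the 1:3 ratio, n(BrO3^-) in the aliquot = 1/3 × 4.953 × 10^-4 = 1.651 × 10^-4 mol
[BrO3^-]_dilute = 1.651 × 10^-4 / 0.009971 = 0.01656 mol/L
[BrO3^-]_original = 0.01656 × 250.0/24.43 = 0.1694 mol/L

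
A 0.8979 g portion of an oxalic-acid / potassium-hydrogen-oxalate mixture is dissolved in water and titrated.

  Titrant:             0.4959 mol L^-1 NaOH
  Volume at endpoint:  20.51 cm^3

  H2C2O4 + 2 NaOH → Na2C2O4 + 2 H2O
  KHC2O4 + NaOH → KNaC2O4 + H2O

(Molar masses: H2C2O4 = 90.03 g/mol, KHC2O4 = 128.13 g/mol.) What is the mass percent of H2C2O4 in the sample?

n(NaOH) = 0.02051 × 0.4959 = 0.01017 mol
Let x = n(H2C2O4), y = n(KHC2O4).
Titrant: 2x + 1y = 0.01017;  mass: 90.03x + 128.13y = 0.8979
Solving, x = 2.438 × 10^-3 mol, y = 5.295 × 10^-3 mol
mass of H2C2O4 = 2.438 × 10^-3 × 90.03 = 0.2195 g
% H2C2O4 = 0.2195 / 0.8979 × 100 = 24.45 %

24.45 %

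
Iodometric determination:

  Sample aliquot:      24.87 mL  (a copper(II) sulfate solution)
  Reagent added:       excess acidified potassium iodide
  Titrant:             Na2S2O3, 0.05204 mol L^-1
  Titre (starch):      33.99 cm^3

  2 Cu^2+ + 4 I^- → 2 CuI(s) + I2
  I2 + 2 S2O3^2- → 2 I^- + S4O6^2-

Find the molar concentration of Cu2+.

0.07112 mol/L

n(S2O3^2-) = 0.03399 × 0.05204 = 1.769 × 10^-3 mol
n(I2) = n(S2O3^2-)/2 = 8.844 × 10^-4 mol
From the 2:1 ratio, n(Cu2+) in the aliquot = 2/1 × 8.844 × 10^-4 = 1.769 × 10^-3 mol
[Cu2+] = 1.769 × 10^-3 / 0.02487 = 0.07112 mol/L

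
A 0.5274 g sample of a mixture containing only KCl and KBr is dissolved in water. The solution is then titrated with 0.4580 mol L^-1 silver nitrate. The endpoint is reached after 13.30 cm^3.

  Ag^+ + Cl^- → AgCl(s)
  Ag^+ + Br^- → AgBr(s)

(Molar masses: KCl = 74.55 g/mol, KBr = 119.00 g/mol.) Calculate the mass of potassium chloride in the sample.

n(AgNO3) = 0.01330 × 0.4580 = 6.091 × 10^-3 mol
Let x = n(KCl), y = n(KBr).
Titrant: 1x + 1y = 6.091 × 10^-3;  mass: 74.55x + 119.00y = 0.5274
Solving, x = 4.443 × 10^-3 mol, y = 1.649 × 10^-3 mol
mass of KCl = 4.443 × 10^-3 × 74.55 = 0.3312 g

0.3312 g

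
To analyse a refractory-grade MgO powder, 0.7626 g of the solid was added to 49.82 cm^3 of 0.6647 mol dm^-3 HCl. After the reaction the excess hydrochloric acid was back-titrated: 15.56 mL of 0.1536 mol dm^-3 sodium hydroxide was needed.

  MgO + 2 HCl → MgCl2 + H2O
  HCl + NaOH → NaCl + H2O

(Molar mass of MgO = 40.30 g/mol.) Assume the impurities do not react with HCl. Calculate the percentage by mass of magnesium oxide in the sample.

81.18 %

n(HCl) added = 0.04982 × 0.6647 = 0.03312 mol
n(NaOH) used in back-titration = 0.01556 × 0.1536 = 2.390 × 10^-3 mol
n(HCl) left over = 2.390 × 10^-3 mol (1:1 ratio)
n(HCl) consumed by analyte = 0.03312 − 2.390 × 10^-3 = 0.03073 mol
From the 1:2 ratio, n(MgO) = 1/2 × 0.03073 = 0.01536 mol
mass of MgO = 0.01536 × 40.30 = 0.6191 g
% MgO = 0.6191 / 0.7626 × 100 = 81.18 %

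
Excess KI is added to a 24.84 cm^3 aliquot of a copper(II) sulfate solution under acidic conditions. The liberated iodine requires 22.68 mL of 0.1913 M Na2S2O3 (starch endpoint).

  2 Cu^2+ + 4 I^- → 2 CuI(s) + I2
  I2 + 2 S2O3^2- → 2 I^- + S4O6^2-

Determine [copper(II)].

n(S2O3^2-) = 0.02268 × 0.1913 = 4.339 × 10^-3 mol
n(I2) = n(S2O3^2-)/2 = 2.169 × 10^-3 mol
From the 2:1 ratio, n(Cu2+) in the aliquot = 2/1 × 2.169 × 10^-3 = 4.339 × 10^-3 mol
[Cu2+] = 4.339 × 10^-3 / 0.02484 = 0.1747 mol/L

0.1747 M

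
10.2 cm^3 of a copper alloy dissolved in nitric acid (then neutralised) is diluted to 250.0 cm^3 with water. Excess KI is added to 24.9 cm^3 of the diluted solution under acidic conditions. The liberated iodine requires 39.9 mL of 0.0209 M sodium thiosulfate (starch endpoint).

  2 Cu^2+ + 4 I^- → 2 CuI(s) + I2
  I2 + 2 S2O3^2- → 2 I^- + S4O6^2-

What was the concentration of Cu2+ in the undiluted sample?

n(S2O3^2-) = 0.0399 × 0.0209 = 8.34 × 10^-4 mol
n(I2) = n(S2O3^2-)/2 = 4.17 × 10^-4 mol
From the 2:1 ratio, n(Cu2+) in the aliquot = 2/1 × 4.17 × 10^-4 = 8.34 × 10^-4 mol
[Cu2+]_dilute = 8.34 × 10^-4 / 0.0249 = 0.0335 mol/L
[Cu2+]_original = 0.0335 × 250.0/10.2 = 0.821 mol/L

0.821 M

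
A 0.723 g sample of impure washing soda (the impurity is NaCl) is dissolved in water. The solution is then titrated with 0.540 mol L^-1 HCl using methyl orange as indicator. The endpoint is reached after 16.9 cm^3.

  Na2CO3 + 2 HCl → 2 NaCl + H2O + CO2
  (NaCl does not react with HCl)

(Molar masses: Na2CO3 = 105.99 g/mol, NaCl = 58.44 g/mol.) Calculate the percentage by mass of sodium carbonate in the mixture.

66.9 %

n(HCl) = 0.0169 × 0.540 = 9.13 × 10^-3 mol
Let x = n(Na2CO3), y = n(NaCl).
Titrant: 2x = 9.13 × 10^-3;  mass: 105.99x + 58.44y = 0.723
Solving, x = 4.56 × 10^-3 mol, y = 4.10 × 10^-3 mol
mass of Na2CO3 = 4.56 × 10^-3 × 105.99 = 0.484 g
% Na2CO3 = 0.484 / 0.723 × 100 = 66.9 %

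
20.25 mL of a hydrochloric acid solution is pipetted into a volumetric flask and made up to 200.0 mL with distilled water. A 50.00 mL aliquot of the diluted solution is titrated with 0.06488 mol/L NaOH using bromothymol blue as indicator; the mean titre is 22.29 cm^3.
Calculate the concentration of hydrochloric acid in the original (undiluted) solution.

HCl + NaOH → NaCl + H2O
n(NaOH) = 0.02229 × 0.06488 = 1.446 × 10^-3 mol
n(HCl) in the aliquot = 1.446 × 10^-3 mol (1:1 ratio)
[HCl]_dilute = 1.446 × 10^-3 / 0.05000 = 0.02892 mol/L
Dilution factor = 200.0 / 20.25 = 9.877
[HCl]_stock = 0.02892 × 9.877 = 0.2857 mol/L

0.2857 mol/L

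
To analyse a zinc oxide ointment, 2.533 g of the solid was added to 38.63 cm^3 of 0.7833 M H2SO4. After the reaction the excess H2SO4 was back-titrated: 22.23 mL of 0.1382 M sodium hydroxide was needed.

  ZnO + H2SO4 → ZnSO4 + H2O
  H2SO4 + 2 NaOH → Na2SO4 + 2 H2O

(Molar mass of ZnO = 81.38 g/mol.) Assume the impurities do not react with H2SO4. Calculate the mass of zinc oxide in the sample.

n(H2SO4) added = 0.03863 × 0.7833 = 0.03026 mol
n(NaOH) used in back-titration = 0.02223 × 0.1382 = 3.072 × 10^-3 mol
From the 1:2 ratio, n(H2SO4) left over = 1/2 × 3.072 × 10^-3 = 1.536 × 10^-3 mol
n(H2SO4) consumed by analyte = 0.03026 − 1.536 × 10^-3 = 0.02872 mol
n(ZnO) = 0.02872 mol (1:1 ratio)
mass of ZnO = 0.02872 × 81.38 = 2.337 g

2.337 g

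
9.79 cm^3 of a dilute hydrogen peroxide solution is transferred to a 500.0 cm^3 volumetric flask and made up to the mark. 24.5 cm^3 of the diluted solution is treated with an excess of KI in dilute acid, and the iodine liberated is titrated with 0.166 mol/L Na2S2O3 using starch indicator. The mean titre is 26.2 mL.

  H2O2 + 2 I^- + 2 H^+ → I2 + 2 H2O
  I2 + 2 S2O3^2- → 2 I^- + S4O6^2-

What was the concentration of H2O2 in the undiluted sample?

n(S2O3^2-) = 0.0262 × 0.166 = 4.35 × 10^-3 mol
n(I2) = n(S2O3^2-)/2 = 2.17 × 10^-3 mol
n(H2O2) in the aliquot = 2.17 × 10^-3 mol (1:1 ratio)
[H2O2]_dilute = 2.17 × 10^-3 / 0.0245 = 0.0888 mol/L
[H2O2]_original = 0.0888 × 500.0/9.79 = 4.53 mol/L

4.53 mol/L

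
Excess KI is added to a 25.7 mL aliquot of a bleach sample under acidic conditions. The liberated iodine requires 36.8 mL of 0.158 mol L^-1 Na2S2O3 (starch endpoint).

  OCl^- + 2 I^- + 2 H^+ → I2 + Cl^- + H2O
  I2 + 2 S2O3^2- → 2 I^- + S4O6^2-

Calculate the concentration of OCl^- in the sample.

n(S2O3^2-) = 0.0368 × 0.158 = 5.81 × 10^-3 mol
n(I2) = n(S2O3^2-)/2 = 2.91 × 10^-3 mol
n(OCl^-) in the aliquot = 2.91 × 10^-3 mol (1:1 ratio)
[OCl^-] = 2.91 × 10^-3 / 0.0257 = 0.113 mol/L

0.113 mol/L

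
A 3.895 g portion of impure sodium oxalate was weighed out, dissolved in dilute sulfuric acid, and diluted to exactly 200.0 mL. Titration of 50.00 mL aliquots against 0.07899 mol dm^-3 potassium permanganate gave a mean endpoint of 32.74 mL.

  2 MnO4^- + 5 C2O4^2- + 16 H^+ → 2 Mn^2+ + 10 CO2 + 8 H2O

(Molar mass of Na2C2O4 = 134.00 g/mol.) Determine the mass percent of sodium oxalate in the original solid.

88.97 %

n(KMnO4) per titration = 0.03274 × 0.07899 = 2.586 × 10^-3 mol
From the 5:2 ratio, n(Na2C2O4) in each aliquot = 5/2 × 2.586 × 10^-3 = 6.465 × 10^-3 mol
n(Na2C2O4) in the whole flask = 6.465 × 10^-3 × 200.0/50.00 = 0.02586 mol
mass of Na2C2O4 = 0.02586 × 134.00 = 3.465 g
% Na2C2O4 = 3.465 / 3.895 × 100 = 88.97 %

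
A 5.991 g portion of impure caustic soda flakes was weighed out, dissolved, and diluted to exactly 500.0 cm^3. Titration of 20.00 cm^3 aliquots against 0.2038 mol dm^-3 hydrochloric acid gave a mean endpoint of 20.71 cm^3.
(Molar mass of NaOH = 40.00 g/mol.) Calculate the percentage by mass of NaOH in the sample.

70.45 %

NaOH + HCl → NaCl + H2O
n(HCl) per titration = 0.02071 × 0.2038 = 4.221 × 10^-3 mol
n(NaOH) in each aliquot = 4.221 × 10^-3 mol (1:1 ratio)
n(NaOH) in the whole flask = 4.221 × 10^-3 × 500.0/20.00 = 0.1055 mol
mass of NaOH = 0.1055 × 40.00 = 4.221 g
% NaOH = 4.221 / 5.991 × 100 = 70.45 %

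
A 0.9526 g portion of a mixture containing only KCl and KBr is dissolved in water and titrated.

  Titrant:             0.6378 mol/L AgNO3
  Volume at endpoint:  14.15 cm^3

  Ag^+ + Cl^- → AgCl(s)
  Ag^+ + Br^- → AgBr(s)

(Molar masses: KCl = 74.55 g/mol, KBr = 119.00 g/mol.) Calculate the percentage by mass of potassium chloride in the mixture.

n(AgNO3) = 0.01415 × 0.6378 = 9.025 × 10^-3 mol
Let x = n(KCl), y = n(KBr).
Titrant: 1x + 1y = 9.025 × 10^-3;  mass: 74.55x + 119.00y = 0.9526
Solving, x = 2.730 × 10^-3 mol, y = 6.295 × 10^-3 mol
mass of KCl = 2.730 × 10^-3 × 74.55 = 0.2035 g
% KCl = 0.2035 / 0.9526 × 100 = 21.37 %

21.37 %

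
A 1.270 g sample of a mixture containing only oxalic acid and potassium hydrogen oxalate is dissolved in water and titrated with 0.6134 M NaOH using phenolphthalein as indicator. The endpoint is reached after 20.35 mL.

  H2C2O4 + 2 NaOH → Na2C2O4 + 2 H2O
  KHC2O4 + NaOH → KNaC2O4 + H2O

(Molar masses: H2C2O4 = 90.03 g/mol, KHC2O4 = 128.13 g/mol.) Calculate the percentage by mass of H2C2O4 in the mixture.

n(NaOH) = 0.02035 × 0.6134 = 0.01248 mol
Let x = n(H2C2O4), y = n(KHC2O4).
Titrant: 2x + 1y = 0.01248;  mass: 90.03x + 128.13y = 1.270
Solving, x = 1.982 × 10^-3 mol, y = 8.519 × 10^-3 mol
mass of H2C2O4 = 1.982 × 10^-3 × 90.03 = 0.1784 g
% H2C2O4 = 0.1784 / 1.270 × 100 = 14.05 %

14.05 %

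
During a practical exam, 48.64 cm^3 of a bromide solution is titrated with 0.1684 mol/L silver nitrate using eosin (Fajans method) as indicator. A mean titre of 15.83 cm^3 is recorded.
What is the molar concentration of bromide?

Ag^+ + Br^- → AgBr(s)
n(AgNO3) = 0.01583 L × 0.1684 mol/L = 2.666 × 10^-3 mol
n(Br-) = 2.666 × 10^-3 mol (1:1 mole ratio)
[Br-] = 2.666 × 10^-3 mol / 0.04864 L = 0.05481 mol/L

0.05481 mol/L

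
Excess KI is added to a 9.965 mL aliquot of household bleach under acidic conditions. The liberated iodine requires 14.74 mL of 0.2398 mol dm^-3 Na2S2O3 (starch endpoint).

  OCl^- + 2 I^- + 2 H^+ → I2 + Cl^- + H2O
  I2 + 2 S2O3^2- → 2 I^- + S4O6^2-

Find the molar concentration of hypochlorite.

0.1774 mol/L

n(S2O3^2-) = 0.01474 × 0.2398 = 3.535 × 10^-3 mol
n(I2) = n(S2O3^2-)/2 = 1.767 × 10^-3 mol
n(OCl^-) in the aliquot = 1.767 × 10^-3 mol (1:1 ratio)
[OCl^-] = 1.767 × 10^-3 / 0.009965 = 0.1774 mol/L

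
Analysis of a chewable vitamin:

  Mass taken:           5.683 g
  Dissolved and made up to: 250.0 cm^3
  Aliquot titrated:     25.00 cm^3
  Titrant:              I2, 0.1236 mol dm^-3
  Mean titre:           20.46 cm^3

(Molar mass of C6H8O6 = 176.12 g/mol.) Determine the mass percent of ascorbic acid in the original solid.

C6H8O6 + I2 → C6H6O6 + 2 HI
n(I2) per titration = 0.02046 × 0.1236 = 2.529 × 10^-3 mol
n(C6H8O6) in each aliquot = 2.529 × 10^-3 mol (1:1 ratio)
n(C6H8O6) in the whole flask = 2.529 × 10^-3 × 250.0/25.00 = 0.02529 mol
mass of C6H8O6 = 0.02529 × 176.12 = 4.454 g
% C6H8O6 = 4.454 / 5.683 × 100 = 78.37 %

78.37 %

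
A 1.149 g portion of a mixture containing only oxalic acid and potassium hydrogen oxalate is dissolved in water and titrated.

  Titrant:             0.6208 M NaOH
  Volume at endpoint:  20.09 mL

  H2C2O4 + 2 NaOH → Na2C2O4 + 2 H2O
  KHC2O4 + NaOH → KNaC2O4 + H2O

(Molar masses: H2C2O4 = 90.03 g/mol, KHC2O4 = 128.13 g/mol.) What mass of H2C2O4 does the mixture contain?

0.2432 g

n(NaOH) = 0.02009 × 0.6208 = 0.01247 mol
Let x = n(H2C2O4), y = n(KHC2O4).
Titrant: 2x + 1y = 0.01247;  mass: 90.03x + 128.13y = 1.149
Solving, x = 2.701 × 10^-3 mol, y = 7.069 × 10^-3 mol
mass of H2C2O4 = 2.701 × 10^-3 × 90.03 = 0.2432 g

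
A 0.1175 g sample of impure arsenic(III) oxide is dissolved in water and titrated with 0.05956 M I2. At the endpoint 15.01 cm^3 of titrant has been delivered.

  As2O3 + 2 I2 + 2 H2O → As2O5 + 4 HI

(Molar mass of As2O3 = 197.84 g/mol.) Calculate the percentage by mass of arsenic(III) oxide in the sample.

75.26 %

n(I2) = 0.01501 L × 0.05956 mol/L = 8.940 × 10^-4 mol
From the 1:2 ratio, n(As2O3) = 1/2 × 8.940 × 10^-4 = 4.470 × 10^-4 mol
mass of As2O3 = 4.470 × 10^-4 × 197.84 g/mol = 0.08843 g
% As2O3 = 0.08843 / 0.1175 × 100 = 75.26 %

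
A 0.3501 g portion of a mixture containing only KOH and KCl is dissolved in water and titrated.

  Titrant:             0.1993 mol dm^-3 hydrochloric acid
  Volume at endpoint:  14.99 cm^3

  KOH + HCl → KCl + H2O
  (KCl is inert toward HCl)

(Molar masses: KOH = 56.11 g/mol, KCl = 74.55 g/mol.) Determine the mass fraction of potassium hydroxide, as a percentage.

47.88 %

n(HCl) = 0.01499 × 0.1993 = 2.988 × 10^-3 mol
Let x = n(KOH), y = n(KCl).
Titrant: 1x = 2.988 × 10^-3;  mass: 56.11x + 74.55y = 0.3501
Solving, x = 2.988 × 10^-3 mol, y = 2.448 × 10^-3 mol
mass of KOH = 2.988 × 10^-3 × 56.11 = 0.1676 g
% KOH = 0.1676 / 0.3501 × 100 = 47.88 %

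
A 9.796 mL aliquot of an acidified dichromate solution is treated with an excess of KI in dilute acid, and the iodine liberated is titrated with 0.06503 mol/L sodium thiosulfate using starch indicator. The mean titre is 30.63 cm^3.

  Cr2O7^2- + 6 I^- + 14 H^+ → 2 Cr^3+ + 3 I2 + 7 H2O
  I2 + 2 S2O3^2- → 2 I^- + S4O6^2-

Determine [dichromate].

0.03389 mol/L

n(S2O3^2-) = 0.03063 × 0.06503 = 1.992 × 10^-3 mol
n(I2) = n(S2O3^2-)/2 = 9.959 × 10^-4 mol
From the 1:3 ratio, n(Cr2O7^2-) in the aliquot = 1/3 × 9.959 × 10^-4 = 3.320 × 10^-4 mol
[Cr2O7^2-] = 3.320 × 10^-4 / 0.009796 = 0.03389 mol/L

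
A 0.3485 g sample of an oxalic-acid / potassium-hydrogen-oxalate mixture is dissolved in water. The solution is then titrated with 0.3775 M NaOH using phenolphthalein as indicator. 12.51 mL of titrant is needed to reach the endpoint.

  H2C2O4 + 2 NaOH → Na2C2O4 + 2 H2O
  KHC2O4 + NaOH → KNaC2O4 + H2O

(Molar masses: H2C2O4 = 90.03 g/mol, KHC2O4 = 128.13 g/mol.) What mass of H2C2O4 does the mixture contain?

n(NaOH) = 0.01251 × 0.3775 = 4.723 × 10^-3 mol
Let x = n(H2C2O4), y = n(KHC2O4).
Titrant: 2x + 1y = 4.723 × 10^-3;  mass: 90.03x + 128.13y = 0.3485
Solving, x = 1.544 × 10^-3 mol, y = 1.635 × 10^-3 mol
mass of H2C2O4 = 1.544 × 10^-3 × 90.03 = 0.1390 g

0.1390 g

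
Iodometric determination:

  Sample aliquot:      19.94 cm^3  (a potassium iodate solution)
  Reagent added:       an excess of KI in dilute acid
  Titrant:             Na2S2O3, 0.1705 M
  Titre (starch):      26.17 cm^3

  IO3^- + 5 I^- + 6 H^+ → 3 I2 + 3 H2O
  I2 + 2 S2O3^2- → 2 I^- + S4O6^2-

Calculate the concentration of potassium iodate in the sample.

0.03730 M

n(S2O3^2-) = 0.02617 × 0.1705 = 4.462 × 10^-3 mol
n(I2) = n(S2O3^2-)/2 = 2.231 × 10^-3 mol
From the 1:3 ratio, n(IO3^-) in the aliquot = 1/3 × 2.231 × 10^-3 = 7.437 × 10^-4 mol
[IO3^-] = 7.437 × 10^-4 / 0.01994 = 0.03730 mol/L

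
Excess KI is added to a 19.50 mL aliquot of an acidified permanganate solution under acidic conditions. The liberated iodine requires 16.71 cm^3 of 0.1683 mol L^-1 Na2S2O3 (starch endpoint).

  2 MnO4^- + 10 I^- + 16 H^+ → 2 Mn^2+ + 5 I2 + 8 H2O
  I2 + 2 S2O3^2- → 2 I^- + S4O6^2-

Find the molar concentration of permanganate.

0.02884 mol/L

n(S2O3^2-) = 0.01671 × 0.1683 = 2.812 × 10^-3 mol
n(I2) = n(S2O3^2-)/2 = 1.406 × 10^-3 mol
From the 2:5 ratio, n(MnO4^-) in the aliquot = 2/5 × 1.406 × 10^-3 = 5.625 × 10^-4 mol
[MnO4^-] = 5.625 × 10^-4 / 0.01950 = 0.02884 mol/L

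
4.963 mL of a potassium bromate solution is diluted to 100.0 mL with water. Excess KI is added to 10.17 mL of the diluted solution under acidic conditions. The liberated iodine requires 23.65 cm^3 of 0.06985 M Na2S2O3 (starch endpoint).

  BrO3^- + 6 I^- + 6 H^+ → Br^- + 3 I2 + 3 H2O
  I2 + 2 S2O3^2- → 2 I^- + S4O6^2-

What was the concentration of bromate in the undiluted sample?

n(S2O3^2-) = 0.02365 × 0.06985 = 1.652 × 10^-3 mol
n(I2) = n(S2O3^2-)/2 = 8.260 × 10^-4 mol
From the 1:3 ratio, n(BrO3^-) in the aliquot = 1/3 × 8.260 × 10^-4 = 2.753 × 10^-4 mol
[BrO3^-]_dilute = 2.753 × 10^-4 / 0.01017 = 0.02707 mol/L
[BrO3^-]_original = 0.02707 × 100.0/4.963 = 0.5455 mol/L

0.5455 M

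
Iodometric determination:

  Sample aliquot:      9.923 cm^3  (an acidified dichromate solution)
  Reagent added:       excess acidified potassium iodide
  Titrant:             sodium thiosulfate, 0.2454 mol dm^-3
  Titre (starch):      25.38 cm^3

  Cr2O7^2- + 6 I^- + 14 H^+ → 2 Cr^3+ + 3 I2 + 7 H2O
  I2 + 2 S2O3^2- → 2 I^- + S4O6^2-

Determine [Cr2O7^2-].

n(S2O3^2-) = 0.02538 × 0.2454 = 6.228 × 10^-3 mol
n(I2) = n(S2O3^2-)/2 = 3.114 × 10^-3 mol
From the 1:3 ratio, n(Cr2O7^2-) in the aliquot = 1/3 × 3.114 × 10^-3 = 1.038 × 10^-3 mol
[Cr2O7^2-] = 1.038 × 10^-3 / 0.009923 = 0.1046 mol/L

0.1046 mol/L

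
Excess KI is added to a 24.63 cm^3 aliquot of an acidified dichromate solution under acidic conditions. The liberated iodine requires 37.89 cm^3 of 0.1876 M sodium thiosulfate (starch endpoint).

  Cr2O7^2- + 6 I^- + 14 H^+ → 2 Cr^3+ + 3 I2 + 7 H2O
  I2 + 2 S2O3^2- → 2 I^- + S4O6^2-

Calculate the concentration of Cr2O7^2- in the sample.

0.04810 M

n(S2O3^2-) = 0.03789 × 0.1876 = 7.108 × 10^-3 mol
n(I2) = n(S2O3^2-)/2 = 3.554 × 10^-3 mol
From the 1:3 ratio, n(Cr2O7^2-) in the aliquot = 1/3 × 3.554 × 10^-3 = 1.185 × 10^-3 mol
[Cr2O7^2-] = 1.185 × 10^-3 / 0.02463 = 0.04810 mol/L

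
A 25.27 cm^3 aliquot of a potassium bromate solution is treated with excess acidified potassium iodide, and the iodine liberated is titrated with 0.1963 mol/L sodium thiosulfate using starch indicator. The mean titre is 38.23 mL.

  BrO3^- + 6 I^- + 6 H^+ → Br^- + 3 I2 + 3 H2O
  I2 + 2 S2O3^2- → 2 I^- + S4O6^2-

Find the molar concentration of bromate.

0.04950 mol/L

n(S2O3^2-) = 0.03823 × 0.1963 = 7.505 × 10^-3 mol
n(I2) = n(S2O3^2-)/2 = 3.752 × 10^-3 mol
From the 1:3 ratio, n(BrO3^-) in the aliquot = 1/3 × 3.752 × 10^-3 = 1.251 × 10^-3 mol
[BrO3^-] = 1.251 × 10^-3 / 0.02527 = 0.04950 mol/L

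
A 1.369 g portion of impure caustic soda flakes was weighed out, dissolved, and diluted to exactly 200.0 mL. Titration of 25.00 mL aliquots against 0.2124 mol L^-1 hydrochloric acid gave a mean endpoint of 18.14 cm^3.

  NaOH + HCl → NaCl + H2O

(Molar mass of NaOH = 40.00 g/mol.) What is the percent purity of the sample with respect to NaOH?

90.06 %

n(HCl) per titration = 0.01814 × 0.2124 = 3.853 × 10^-3 mol
n(NaOH) in each aliquot = 3.853 × 10^-3 mol (1:1 ratio)
n(NaOH) in the whole flask = 3.853 × 10^-3 × 200.0/25.00 = 0.03082 mol
mass of NaOH = 0.03082 × 40.00 = 1.233 g
% NaOH = 1.233 / 1.369 × 100 = 90.06 %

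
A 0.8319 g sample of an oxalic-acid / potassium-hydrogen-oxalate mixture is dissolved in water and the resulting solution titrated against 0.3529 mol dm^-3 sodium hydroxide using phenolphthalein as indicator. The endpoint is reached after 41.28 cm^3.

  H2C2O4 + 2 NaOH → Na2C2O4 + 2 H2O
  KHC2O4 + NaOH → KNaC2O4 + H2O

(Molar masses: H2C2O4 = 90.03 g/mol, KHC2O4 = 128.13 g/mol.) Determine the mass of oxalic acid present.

0.5604 g

n(NaOH) = 0.04128 × 0.3529 = 0.01457 mol
Let x = n(H2C2O4), y = n(KHC2O4).
Titrant: 2x + 1y = 0.01457;  mass: 90.03x + 128.13y = 0.8319
Solving, x = 6.224 × 10^-3 mol, y = 2.119 × 10^-3 mol
mass of H2C2O4 = 6.224 × 10^-3 × 90.03 = 0.5604 g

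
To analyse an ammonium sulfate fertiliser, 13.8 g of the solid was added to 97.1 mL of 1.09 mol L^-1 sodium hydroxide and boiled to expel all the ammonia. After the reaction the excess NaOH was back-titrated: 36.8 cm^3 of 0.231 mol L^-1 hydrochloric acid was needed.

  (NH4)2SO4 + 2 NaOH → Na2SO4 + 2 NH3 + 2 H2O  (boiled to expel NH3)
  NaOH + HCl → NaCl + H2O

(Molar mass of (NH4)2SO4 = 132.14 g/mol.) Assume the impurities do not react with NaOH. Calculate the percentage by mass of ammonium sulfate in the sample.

46.6 %

n(NaOH) added = 0.0971 × 1.09 = 0.106 mol
n(HCl) used in back-titration = 0.0368 × 0.231 = 8.50 × 10^-3 mol
n(NaOH) left over = 8.50 × 10^-3 mol (1:1 ratio)
n(NaOH) consumed by analyte = 0.106 − 8.50 × 10^-3 = 0.0973 mol
From the 1:2 ratio, n((NH4)2SO4) = 1/2 × 0.0973 = 0.0487 mol
mass of (NH4)2SO4 = 0.0487 × 132.14 = 6.43 g
% (NH4)2SO4 = 6.43 / 13.8 × 100 = 46.6 %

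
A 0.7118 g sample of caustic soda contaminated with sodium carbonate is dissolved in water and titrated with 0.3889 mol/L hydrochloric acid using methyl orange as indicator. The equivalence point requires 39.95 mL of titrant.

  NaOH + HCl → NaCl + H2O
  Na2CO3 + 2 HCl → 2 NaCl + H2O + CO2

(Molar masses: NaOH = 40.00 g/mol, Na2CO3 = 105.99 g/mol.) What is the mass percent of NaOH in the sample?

n(HCl) = 0.03995 × 0.3889 = 0.01554 mol
Let x = n(NaOH), y = n(Na2CO3).
Titrant: 1x + 2y = 0.01554;  mass: 40.00x + 105.99y = 0.7118
Solving, x = 8.585 × 10^-3 mol, y = 3.476 × 10^-3 mol
mass of NaOH = 8.585 × 10^-3 × 40.00 = 0.3434 g
% NaOH = 0.3434 / 0.7118 × 100 = 48.24 %

48.24 %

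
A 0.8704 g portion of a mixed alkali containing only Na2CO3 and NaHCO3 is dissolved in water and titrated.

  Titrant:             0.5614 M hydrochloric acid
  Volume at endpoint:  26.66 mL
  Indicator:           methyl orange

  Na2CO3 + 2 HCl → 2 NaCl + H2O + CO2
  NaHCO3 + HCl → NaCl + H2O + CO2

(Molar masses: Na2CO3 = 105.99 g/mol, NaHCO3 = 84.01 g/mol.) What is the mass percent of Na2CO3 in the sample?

75.97 %

n(HCl) = 0.02666 × 0.5614 = 0.01497 mol
Let x = n(Na2CO3), y = n(NaHCO3).
Titrant: 2x + 1y = 0.01497;  mass: 105.99x + 84.01y = 0.8704
Solving, x = 6.238 × 10^-3 mol, y = 2.490 × 10^-3 mol
mass of Na2CO3 = 6.238 × 10^-3 × 105.99 = 0.6612 g
% Na2CO3 = 0.6612 / 0.8704 × 100 = 75.97 %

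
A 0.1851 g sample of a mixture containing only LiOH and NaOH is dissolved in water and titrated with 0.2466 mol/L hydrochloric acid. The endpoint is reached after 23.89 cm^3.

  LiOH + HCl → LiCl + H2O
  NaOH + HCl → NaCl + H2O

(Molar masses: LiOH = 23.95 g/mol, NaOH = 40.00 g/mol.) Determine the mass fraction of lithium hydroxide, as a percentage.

n(HCl) = 0.02389 × 0.2466 = 5.891 × 10^-3 mol
Let x = n(LiOH), y = n(NaOH).
Titrant: 1x + 1y = 5.891 × 10^-3;  mass: 23.95x + 40.00y = 0.1851
Solving, x = 3.150 × 10^-3 mol, y = 2.742 × 10^-3 mol
mass of LiOH = 3.150 × 10^-3 × 23.95 = 0.07543 g
% LiOH = 0.07543 / 0.1851 × 100 = 40.75 %

40.75 %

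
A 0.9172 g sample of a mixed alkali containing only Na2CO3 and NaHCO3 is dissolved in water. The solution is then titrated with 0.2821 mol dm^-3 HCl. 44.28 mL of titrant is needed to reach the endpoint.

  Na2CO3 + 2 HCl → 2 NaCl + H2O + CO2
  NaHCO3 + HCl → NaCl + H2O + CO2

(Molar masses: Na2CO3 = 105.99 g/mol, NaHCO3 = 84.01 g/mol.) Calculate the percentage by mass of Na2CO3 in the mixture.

24.63 %

n(HCl) = 0.04428 × 0.2821 = 0.01249 mol
Let x = n(Na2CO3), y = n(NaHCO3).
Titrant: 2x + 1y = 0.01249;  mass: 105.99x + 84.01y = 0.9172
Solving, x = 2.131 × 10^-3 mol, y = 8.229 × 10^-3 mol
mass of Na2CO3 = 2.131 × 10^-3 × 105.99 = 0.2259 g
% Na2CO3 = 0.2259 / 0.9172 × 100 = 24.63 %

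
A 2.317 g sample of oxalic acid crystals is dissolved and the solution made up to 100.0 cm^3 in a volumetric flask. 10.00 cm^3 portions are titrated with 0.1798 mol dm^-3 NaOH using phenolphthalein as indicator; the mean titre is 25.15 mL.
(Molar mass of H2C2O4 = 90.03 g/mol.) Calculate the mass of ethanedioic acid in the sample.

2.036 g

H2C2O4 + 2 NaOH → Na2C2O4 + 2 H2O
n(NaOH) per titration = 0.02515 × 0.1798 = 4.522 × 10^-3 mol
From the 1:2 ratio, n(H2C2O4) in each aliquot = 1/2 × 4.522 × 10^-3 = 2.261 × 10^-3 mol
n(H2C2O4) in the whole flask = 2.261 × 10^-3 × 100.0/10.00 = 0.02261 mol
mass of H2C2O4 = 0.02261 × 90.03 = 2.036 g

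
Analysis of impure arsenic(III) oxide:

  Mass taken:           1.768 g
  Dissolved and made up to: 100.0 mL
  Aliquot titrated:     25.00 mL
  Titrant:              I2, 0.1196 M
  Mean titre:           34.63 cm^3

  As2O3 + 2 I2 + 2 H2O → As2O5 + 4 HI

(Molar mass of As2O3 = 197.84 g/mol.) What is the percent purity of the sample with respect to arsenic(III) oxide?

n(I2) per titration = 0.03463 × 0.1196 = 4.142 × 10^-3 mol
From the 1:2 ratio, n(As2O3) in each aliquot = 1/2 × 4.142 × 10^-3 = 2.071 × 10^-3 mol
n(As2O3) in the whole flask = 2.071 × 10^-3 × 100.0/25.00 = 8.283 × 10^-3 mol
mass of As2O3 = 8.283 × 10^-3 × 197.84 = 1.639 g
% As2O3 = 1.639 / 1.768 × 100 = 92.69 %

92.69 %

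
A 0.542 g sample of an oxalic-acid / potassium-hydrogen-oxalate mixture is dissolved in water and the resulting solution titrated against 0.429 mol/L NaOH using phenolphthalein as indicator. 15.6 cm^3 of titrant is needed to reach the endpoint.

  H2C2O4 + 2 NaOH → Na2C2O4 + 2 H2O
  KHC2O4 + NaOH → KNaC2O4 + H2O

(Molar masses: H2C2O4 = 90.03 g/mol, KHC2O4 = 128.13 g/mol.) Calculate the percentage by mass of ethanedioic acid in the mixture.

n(NaOH) = 0.0156 × 0.429 = 6.69 × 10^-3 mol
Let x = n(H2C2O4), y = n(KHC2O4).
Titrant: 2x + 1y = 6.69 × 10^-3;  mass: 90.03x + 128.13y = 0.542
Solving, x = 1.90 × 10^-3 mol, y = 2.90 × 10^-3 mol
mass of H2C2O4 = 1.90 × 10^-3 × 90.03 = 0.171 g
% H2C2O4 = 0.171 / 0.542 × 100 = 31.5 %

31.5 %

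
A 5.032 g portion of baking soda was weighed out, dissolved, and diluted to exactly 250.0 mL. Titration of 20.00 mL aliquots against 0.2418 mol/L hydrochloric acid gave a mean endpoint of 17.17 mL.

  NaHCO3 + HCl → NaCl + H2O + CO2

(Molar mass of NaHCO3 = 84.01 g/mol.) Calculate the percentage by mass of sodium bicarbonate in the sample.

86.64 %

n(HCl) per titration = 0.01717 × 0.2418 = 4.152 × 10^-3 mol
n(NaHCO3) in each aliquot = 4.152 × 10^-3 mol (1:1 ratio)
n(NaHCO3) in the whole flask = 4.152 × 10^-3 × 250.0/20.00 = 0.05190 mol
mass of NaHCO3 = 0.05190 × 84.01 = 4.360 g
% NaHCO3 = 4.360 / 5.032 × 100 = 86.64 %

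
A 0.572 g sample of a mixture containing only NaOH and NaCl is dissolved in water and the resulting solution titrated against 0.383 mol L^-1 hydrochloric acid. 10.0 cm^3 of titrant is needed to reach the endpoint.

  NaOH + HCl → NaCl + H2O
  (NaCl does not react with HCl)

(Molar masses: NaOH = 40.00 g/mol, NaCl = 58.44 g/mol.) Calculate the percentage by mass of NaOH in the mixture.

26.8 %

n(HCl) = 0.0100 × 0.383 = 3.83 × 10^-3 mol
Let x = n(NaOH), y = n(NaCl).
Titrant: 1x = 3.83 × 10^-3;  mass: 40.00x + 58.44y = 0.572
Solving, x = 3.83 × 10^-3 mol, y = 7.17 × 10^-3 mol
mass of NaOH = 3.83 × 10^-3 × 40.00 = 0.153 g
% NaOH = 0.153 / 0.572 × 100 = 26.8 %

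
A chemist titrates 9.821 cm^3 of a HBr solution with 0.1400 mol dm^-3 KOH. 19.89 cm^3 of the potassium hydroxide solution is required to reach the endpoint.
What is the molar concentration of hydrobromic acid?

HBr + KOH → KBr + H2O
n(KOH) = 0.01989 L × 0.1400 mol/L = 2.785 × 10^-3 mol
n(HBr) = 2.785 × 10^-3 mol (1:1 mole ratio)
[HBr] = 2.785 × 10^-3 mol / 0.009821 L = 0.2835 mol/L

0.2835 mol/L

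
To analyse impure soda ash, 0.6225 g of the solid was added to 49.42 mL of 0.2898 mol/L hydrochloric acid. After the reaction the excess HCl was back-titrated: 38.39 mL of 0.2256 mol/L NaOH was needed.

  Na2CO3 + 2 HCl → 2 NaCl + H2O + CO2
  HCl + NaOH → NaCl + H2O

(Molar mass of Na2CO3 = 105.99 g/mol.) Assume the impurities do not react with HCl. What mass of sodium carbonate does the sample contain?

0.3000 g

n(HCl) added = 0.04942 × 0.2898 = 0.01432 mol
n(NaOH) used in back-titration = 0.03839 × 0.2256 = 8.661 × 10^-3 mol
n(HCl) left over = 8.661 × 10^-3 mol (1:1 ratio)
n(HCl) consumed by analyte = 0.01432 − 8.661 × 10^-3 = 5.661 × 10^-3 mol
From the 1:2 ratio, n(Na2CO3) = 1/2 × 5.661 × 10^-3 = 2.831 × 10^-3 mol
mass of Na2CO3 = 2.831 × 10^-3 × 105.99 = 0.3000 g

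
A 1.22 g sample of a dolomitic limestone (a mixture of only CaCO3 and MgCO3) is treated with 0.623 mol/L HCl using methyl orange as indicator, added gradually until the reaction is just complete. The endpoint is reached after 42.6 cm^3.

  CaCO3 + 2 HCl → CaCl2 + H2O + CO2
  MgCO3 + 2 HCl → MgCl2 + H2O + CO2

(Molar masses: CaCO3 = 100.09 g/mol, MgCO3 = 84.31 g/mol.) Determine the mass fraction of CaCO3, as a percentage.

52.6 %

n(HCl) = 0.0426 × 0.623 = 0.0265 mol
Let x = n(CaCO3), y = n(MgCO3).
Titrant: 2x + 2y = 0.0265;  mass: 100.09x + 84.31y = 1.22
Solving, x = 6.41 × 10^-3 mol, y = 6.86 × 10^-3 mol
mass of CaCO3 = 6.41 × 10^-3 × 100.09 = 0.642 g
% CaCO3 = 0.642 / 1.22 × 100 = 52.6 %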